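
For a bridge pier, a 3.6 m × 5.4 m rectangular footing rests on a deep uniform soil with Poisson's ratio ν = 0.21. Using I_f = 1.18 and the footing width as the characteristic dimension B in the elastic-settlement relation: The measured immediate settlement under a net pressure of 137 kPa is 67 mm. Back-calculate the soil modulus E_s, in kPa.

E_s ≈ 8300 kPa

S_e = q·B·(1−ν²)/E_s · I_f  ⇒  E_s = q·B·(1−ν²)·I_f / S_e.
E_s = 137 × 3.6 × 0.9559 × 1.18 / 0.067 = 8303 kPa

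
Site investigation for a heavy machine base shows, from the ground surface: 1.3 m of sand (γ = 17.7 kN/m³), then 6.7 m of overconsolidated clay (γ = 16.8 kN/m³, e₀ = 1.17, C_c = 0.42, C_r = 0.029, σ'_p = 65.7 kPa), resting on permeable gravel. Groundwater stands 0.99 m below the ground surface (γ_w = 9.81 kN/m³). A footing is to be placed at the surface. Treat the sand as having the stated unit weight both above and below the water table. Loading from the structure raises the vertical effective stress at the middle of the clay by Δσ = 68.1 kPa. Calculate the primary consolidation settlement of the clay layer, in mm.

Mid-depth of clay below the ground surface: z = 1.3 + 6.7/2 = 4.65 m.
Total vertical stress at mid-clay: σ_v = 17.7×1.3 + 16.8×3.35 = 79.29 kPa.
Pore pressure: u = 9.81×(4.65 − 0.99) = 35.905 kPa.
Initial effective stress: σ'_0 = σ_v − u = 79.29 − 35.905 = 43.385 kPa.
Final effective stress: σ'_f = 43.385 + 68.1 = 111.48 kPa.
σ'_f = 111.48 > σ'_p = 65.7 kPa, so the stress path crosses the preconsolidation pressure — recompression up to σ'_p, then virgin compression beyond:
S_c = H/(1+e₀)·[C_r·log₁₀(σ'_p/σ'_0) + C_c·log₁₀(σ'_f/σ'_p)]
    = 6.7/2.17 × [0.029×log₁₀(65.7/43.385) + 0.42×log₁₀(111.48/65.7)]
    = 3.0876 × [0.0052265 + 0.096445] = 0.3139 m

S_c ≈ 314 mm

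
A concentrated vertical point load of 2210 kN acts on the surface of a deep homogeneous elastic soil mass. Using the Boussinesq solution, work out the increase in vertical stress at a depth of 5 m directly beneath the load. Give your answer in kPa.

Boussinesq vertical stress below a point load on an elastic half-space:
Δσ_z = 3P/(2πz²) · [1 + (r/z)²]^(−5/2)
r/z = 0/5 = 0; [1+(r/z)²]^(−5/2) = 1.
Δσ_z = 3×2210/(2π×5²) × 1 = 42.208 × 1 = 42.21 kPa

Δσ_z ≈ 42.2 kPa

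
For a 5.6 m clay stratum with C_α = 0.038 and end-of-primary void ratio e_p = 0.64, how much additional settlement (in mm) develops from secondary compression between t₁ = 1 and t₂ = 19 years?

S_s ≈ 166 mm

Secondary compression: S_s = C_α·H/(1+e_p)·log₁₀(t₂/t₁)
S_s = 0.038×5.6/(1+0.64)×log₁₀(19/1)
    = 0.1298 × 1.279 = 0.1659 m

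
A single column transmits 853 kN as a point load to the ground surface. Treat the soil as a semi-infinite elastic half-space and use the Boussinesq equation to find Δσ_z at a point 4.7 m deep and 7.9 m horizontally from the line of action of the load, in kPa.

Δσ_z ≈ 0.644 kPa

Boussinesq vertical stress below a point load on an elastic half-space:
Δσ_z = 3P/(2πz²) · [1 + (r/z)²]^(−5/2)
r/z = 7.9/4.7 = 1.6809; [1+(r/z)²]^(−5/2) = 0.034942.
Δσ_z = 3×853/(2π×4.7²) × 0.034942 = 18.437 × 0.034942 = 0.6442 kPa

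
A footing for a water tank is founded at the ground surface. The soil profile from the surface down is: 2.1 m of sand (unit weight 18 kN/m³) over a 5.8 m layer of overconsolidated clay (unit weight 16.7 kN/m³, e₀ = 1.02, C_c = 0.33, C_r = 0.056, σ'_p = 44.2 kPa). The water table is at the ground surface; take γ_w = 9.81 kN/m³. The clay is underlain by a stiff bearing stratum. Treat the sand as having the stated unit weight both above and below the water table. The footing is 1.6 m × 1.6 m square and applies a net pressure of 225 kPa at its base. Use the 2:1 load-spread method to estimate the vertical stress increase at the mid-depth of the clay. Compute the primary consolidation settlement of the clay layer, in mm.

S_c ≈ 66.1 mm

Mid-depth of clay below the ground surface: z = 2.1 + 5.8/2 = 5 m.
Total vertical stress at mid-clay: σ_v = 18×2.1 + 16.7×2.9 = 86.23 kPa.
Pore pressure: u = 9.81×(5 − 0) = 49.05 kPa.
Initial effective stress: σ'_0 = σ_v − u = 86.23 − 49.05 = 37.18 kPa.
Stress increase at mid-clay by the 2:1 spreading method:
Δσ = qBL/((B+z)(L+z)) = 225×1.6×1.6/((1.6+5)(1.6+5)) = 13.223 kPa
Final effective stress: σ'_f = 37.18 + 13.223 = 50.403 kPa.
σ'_f = 50.403 > σ'_p = 44.2 kPa, so the stress path crosses the preconsolidation pressure — recompression up to σ'_p, then virgin compression beyond:
S_c = H/(1+e₀)·[C_r·log₁₀(σ'_p/σ'_0) + C_c·log₁₀(σ'_f/σ'_p)]
    = 5.8/2.02 × [0.056×log₁₀(44.2/37.18) + 0.33×log₁₀(50.403/44.2)]
    = 2.8713 × [0.0042063 + 0.018821] = 0.06612 m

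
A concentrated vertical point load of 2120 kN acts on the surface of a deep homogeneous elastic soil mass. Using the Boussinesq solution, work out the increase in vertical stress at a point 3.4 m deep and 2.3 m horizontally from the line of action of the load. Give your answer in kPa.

Δσ_z ≈ 34.1 kPa

Boussinesq vertical stress below a point load on an elastic half-space:
Δσ_z = 3P/(2πz²) · [1 + (r/z)²]^(−5/2)
r/z = 2.3/3.4 = 0.67647; [1+(r/z)²]^(−5/2) = 0.38985.
Δσ_z = 3×2120/(2π×3.4²) × 0.38985 = 87.563 × 0.38985 = 34.14 kPa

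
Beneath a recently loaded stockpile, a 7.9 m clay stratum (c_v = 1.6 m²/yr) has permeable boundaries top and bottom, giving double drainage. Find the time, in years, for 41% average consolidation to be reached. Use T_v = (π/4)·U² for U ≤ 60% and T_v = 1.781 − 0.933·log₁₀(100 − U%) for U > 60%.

t ≈ 1.29 years

Drainage path length: H_d = H/2 = 3.95 m (double drainage).
U ≤ 60%: T_v = (π/4)·U² = (π/4)×0.41² = 0.13203.
t = T_v·H_d²/c_v = 0.13203×3.95²/1.6 = 1.287 years.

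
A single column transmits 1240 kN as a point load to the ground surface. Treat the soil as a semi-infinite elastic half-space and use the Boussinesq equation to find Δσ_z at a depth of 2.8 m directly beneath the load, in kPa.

Boussinesq vertical stress below a point load on an elastic half-space:
Δσ_z = 3P/(2πz²) · [1 + (r/z)²]^(−5/2)
r/z = 0/2.8 = 0; [1+(r/z)²]^(−5/2) = 1.
Δσ_z = 3×1240/(2π×2.8²) × 1 = 75.517 × 1 = 75.52 kPa

Δσ_z ≈ 75.5 kPa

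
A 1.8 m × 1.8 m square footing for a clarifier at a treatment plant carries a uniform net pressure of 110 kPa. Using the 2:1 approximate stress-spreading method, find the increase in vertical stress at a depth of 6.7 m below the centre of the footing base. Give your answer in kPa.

By the 2:1 method the load spreads at 1 horizontal : 2 vertical, so at depth z the loaded area has grown by z in each plan dimension:
Δσ = qBL/((B+z)(L+z)) = 110×1.8×1.8/((1.8+6.7)(1.8+6.7)) = 4.9329 kPa

Δσ_z ≈ 4.93 kPa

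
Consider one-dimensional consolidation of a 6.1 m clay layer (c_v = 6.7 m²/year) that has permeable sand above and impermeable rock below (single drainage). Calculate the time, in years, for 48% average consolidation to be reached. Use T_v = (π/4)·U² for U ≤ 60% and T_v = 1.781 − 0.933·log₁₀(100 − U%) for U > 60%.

t ≈ 1.01 years

Drainage path length: H_d = H = 6.1 m (single drainage).
U ≤ 60%: T_v = (π/4)·U² = (π/4)×0.48² = 0.18096.
t = T_v·H_d²/c_v = 0.18096×6.1²/6.7 = 1.005 years.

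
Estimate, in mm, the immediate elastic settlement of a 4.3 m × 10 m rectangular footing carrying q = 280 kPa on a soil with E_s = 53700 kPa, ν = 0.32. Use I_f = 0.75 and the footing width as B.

S_e ≈ 15.1 mm

Immediate (elastic) settlement: S_e = q·B·(1−ν²)/E_s · I_f.
S_e = 280 × 4.3 × (1 − 0.32²) / 53700 × 0.75
    = 280 × 4.3 × 0.8976 / 53700 × 0.75
    = 0.01509 m = 15.09 mm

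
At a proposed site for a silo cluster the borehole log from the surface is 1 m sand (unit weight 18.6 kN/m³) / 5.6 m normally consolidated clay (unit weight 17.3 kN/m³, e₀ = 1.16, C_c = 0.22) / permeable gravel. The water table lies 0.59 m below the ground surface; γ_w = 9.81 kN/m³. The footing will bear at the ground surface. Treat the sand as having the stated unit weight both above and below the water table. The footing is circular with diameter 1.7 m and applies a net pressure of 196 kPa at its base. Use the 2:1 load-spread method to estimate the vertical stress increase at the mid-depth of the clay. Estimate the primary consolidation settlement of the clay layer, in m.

Mid-depth of clay below the ground surface: z = 1 + 5.6/2 = 3.8 m.
Total vertical stress at mid-clay: σ_v = 18.6×1 + 17.3×2.8 = 67.04 kPa.
Pore pressure: u = 9.81×(3.8 − 0.59) = 31.49 kPa.
Initial effective stress: σ'_0 = σ_v − u = 67.04 − 31.49 = 35.55 kPa.
Stress increase at mid-clay by the 2:1 spreading method:
Δσ ≈ qD²/(D+z)² = 196×1.7²/(1.7+3.8)² = 18.725 kPa
Final effective stress: σ'_f = σ'_0 + Δσ = 35.55 + 18.725 = 54.275 kPa.
Normally consolidated clay, so the full stress increment lies on the virgin compression line:
S_c = C_c·H/(1+e₀)·log₁₀(σ'_f/σ'_0) = 0.22×5.6/(1+1.16)×log₁₀(54.275/35.55)
    = 0.57037 × 0.18376 = 0.1048 m

S_c ≈ 0.105 m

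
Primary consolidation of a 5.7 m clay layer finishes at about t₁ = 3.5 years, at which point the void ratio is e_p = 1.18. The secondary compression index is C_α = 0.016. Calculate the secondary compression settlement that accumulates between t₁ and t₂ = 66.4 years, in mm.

Secondary compression: S_s = C_α·H/(1+e_p)·log₁₀(t₂/t₁)
S_s = 0.016×5.7/(1+1.18)×log₁₀(66.4/3.5)
    = 0.04183 × 1.278 = 0.05347 m

S_s ≈ 53.5 mm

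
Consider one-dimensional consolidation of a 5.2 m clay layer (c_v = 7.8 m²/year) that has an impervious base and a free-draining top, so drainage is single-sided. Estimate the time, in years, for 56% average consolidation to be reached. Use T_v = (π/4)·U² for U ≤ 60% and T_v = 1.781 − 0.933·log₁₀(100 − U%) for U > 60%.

Drainage path length: H_d = H = 5.2 m (single drainage).
U ≤ 60%: T_v = (π/4)·U² = (π/4)×0.56² = 0.2463.
t = T_v·H_d²/c_v = 0.2463×5.2²/7.8 = 0.8538 years.

t ≈ 0.854 years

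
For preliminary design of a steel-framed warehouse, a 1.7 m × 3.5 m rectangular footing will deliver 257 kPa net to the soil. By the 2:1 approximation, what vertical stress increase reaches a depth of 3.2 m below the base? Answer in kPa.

Δσ_z ≈ 46.6 kPa

By the 2:1 method the load spreads at 1 horizontal : 2 vertical, so at depth z the loaded area has grown by z in each plan dimension:
Δσ = qBL/((B+z)(L+z)) = 257×1.7×3.5/((1.7+3.2)(3.5+3.2)) = 46.578 kPa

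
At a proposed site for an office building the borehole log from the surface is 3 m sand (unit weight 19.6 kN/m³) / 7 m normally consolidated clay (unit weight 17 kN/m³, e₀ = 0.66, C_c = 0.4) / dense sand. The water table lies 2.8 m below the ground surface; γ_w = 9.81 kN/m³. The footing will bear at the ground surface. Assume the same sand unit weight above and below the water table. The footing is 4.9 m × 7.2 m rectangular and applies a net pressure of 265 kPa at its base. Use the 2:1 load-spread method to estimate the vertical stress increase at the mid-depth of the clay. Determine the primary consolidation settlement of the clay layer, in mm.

S_c ≈ 402 mm

Mid-depth of clay below the ground surface: z = 3 + 7/2 = 6.5 m.
Total vertical stress at mid-clay: σ_v = 19.6×3 + 17×3.5 = 118.3 kPa.
Pore pressure: u = 9.81×(6.5 − 2.8) = 36.297 kPa.
Initial effective stress: σ'_0 = σ_v − u = 118.3 − 36.297 = 82.003 kPa.
Stress increase at mid-clay by the 2:1 spreading method:
Δσ = qBL/((B+z)(L+z)) = 265×4.9×7.2/((4.9+6.5)(7.2+6.5)) = 59.862 kPa
Final effective stress: σ'_f = σ'_0 + Δσ = 82.003 + 59.862 = 141.87 kPa.
Normally consolidated clay, so the full stress increment lies on the virgin compression line:
S_c = C_c·H/(1+e₀)·log₁₀(σ'_f/σ'_0) = 0.4×7/(1+0.66)×log₁₀(141.87/82.003)
    = 1.6867 × 0.23806 = 0.4015 m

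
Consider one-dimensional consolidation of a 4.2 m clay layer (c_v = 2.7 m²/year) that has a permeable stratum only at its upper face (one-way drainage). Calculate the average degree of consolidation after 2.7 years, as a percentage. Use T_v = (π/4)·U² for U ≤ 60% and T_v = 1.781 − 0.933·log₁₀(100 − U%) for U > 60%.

Drainage path length: H_d = H = 4.2 m (single drainage).
T_v = c_v·t/H_d² = 2.7×2.7/4.2² = 0.41327.
T_v = 0.41327 corresponds to the U > 60% branch:
U = 1 − 10^((1.781 − T_v)/0.933)/100 = 0.7076

U ≈ 70.8 %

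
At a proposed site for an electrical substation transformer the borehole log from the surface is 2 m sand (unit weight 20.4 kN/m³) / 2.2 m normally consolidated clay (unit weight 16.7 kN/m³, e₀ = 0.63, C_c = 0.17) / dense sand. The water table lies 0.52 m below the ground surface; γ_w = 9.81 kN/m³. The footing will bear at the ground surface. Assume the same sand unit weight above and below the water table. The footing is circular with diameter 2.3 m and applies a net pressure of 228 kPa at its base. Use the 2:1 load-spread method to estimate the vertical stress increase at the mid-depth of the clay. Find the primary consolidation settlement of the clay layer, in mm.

S_c ≈ 79.5 mm

Mid-depth of clay below the ground surface: z = 2 + 2.2/2 = 3.1 m.
Total vertical stress at mid-clay: σ_v = 20.4×2 + 16.7×1.1 = 59.17 kPa.
Pore pressure: u = 9.81×(3.1 − 0.52) = 25.31 kPa.
Initial effective stress: σ'_0 = σ_v − u = 59.17 − 25.31 = 33.86 kPa.
Stress increase at mid-clay by the 2:1 spreading method:
Δσ ≈ qD²/(D+z)² = 228×2.3²/(2.3+3.1)² = 41.362 kPa
Final effective stress: σ'_f = σ'_0 + Δσ = 33.86 + 41.362 = 75.222 kPa.
Normally consolidated clay, so the full stress increment lies on the virgin compression line:
S_c = C_c·H/(1+e₀)·log₁₀(σ'_f/σ'_0) = 0.17×2.2/(1+0.63)×log₁₀(75.222/33.86)
    = 0.22945 × 0.34666 = 0.07954 m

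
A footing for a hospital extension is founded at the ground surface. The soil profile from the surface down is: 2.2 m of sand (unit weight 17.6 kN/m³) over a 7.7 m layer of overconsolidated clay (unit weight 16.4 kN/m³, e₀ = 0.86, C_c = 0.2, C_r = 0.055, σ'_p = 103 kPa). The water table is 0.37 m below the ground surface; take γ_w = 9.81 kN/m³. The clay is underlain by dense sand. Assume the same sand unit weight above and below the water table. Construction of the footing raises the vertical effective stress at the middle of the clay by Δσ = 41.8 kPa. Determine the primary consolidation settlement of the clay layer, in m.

Mid-depth of clay below the ground surface: z = 2.2 + 7.7/2 = 6.05 m.
Total vertical stress at mid-clay: σ_v = 17.6×2.2 + 16.4×3.85 = 101.86 kPa.
Pore pressure: u = 9.81×(6.05 − 0.37) = 55.721 kPa.
Initial effective stress: σ'_0 = σ_v − u = 101.86 − 55.721 = 46.139 kPa.
Final effective stress: σ'_f = 46.139 + 41.8 = 87.939 kPa.
σ'_f = 87.939 ≤ σ'_p = 103 kPa, so the clay remains overconsolidated and only the recompression index applies:
S_c = C_r·H/(1+e₀)·log₁₀(σ'_f/σ'_0) = 0.055×7.7/1.86×log₁₀(87.939/46.139)
    = 0.22769 × 0.28011 = 0.06378 m

S_c ≈ 0.0638 m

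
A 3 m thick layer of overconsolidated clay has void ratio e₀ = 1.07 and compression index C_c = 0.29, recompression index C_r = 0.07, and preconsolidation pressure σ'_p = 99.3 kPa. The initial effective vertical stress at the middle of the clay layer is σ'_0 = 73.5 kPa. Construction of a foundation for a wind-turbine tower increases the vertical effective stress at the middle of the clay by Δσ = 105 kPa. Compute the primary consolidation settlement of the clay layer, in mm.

S_c ≈ 120 mm

Final effective stress: σ'_f = 73.5 + 105 = 178.5 kPa.
σ'_f = 178.5 > σ'_p = 99.3 kPa, so the stress path crosses the preconsolidation pressure — recompression up to σ'_p, then virgin compression beyond:
S_c = H/(1+e₀)·[C_r·log₁₀(σ'_p/σ'_0) + C_c·log₁₀(σ'_f/σ'_p)]
    = 3/2.07 × [0.07×log₁₀(99.3/73.5) + 0.29×log₁₀(178.5/99.3)]
    = 1.4493 × [0.0091463 + 0.07386] = 0.1203 m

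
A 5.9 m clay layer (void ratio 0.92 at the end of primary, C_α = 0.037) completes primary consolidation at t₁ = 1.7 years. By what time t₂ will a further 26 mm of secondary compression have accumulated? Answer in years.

t₂ ≈ 2.88 years

S_s = C_α·H/(1+e_p)·log₁₀(t₂/t₁) ⇒ log₁₀(t₂/t₁) = S_s·(1+e_p)/(C_α·H).
log₁₀(t₂/t₁) = 0.026 × (1+0.92) / (0.037×5.9) = 0.2287
t₂ = t₁ × 10^0.2287 = 1.7 × 1.693 = 2.878 years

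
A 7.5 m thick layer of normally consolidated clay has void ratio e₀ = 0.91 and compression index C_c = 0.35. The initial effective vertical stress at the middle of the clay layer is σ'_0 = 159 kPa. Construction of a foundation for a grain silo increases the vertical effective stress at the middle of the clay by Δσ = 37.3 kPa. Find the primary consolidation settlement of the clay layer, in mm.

S_c ≈ 126 mm

Final effective stress: σ'_f = σ'_0 + Δσ = 159 + 37.3 = 196.3 kPa.
Normally consolidated clay, so the full stress increment lies on the virgin compression line:
S_c = C_c·H/(1+e₀)·log₁₀(σ'_f/σ'_0) = 0.35×7.5/(1+0.91)×log₁₀(196.3/159)
    = 1.3743 × 0.091523 = 0.1258 m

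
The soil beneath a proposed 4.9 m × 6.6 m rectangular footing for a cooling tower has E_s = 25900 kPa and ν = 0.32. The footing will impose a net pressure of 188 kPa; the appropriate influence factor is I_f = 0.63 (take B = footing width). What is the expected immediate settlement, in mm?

S_e ≈ 20.1 mm

Immediate (elastic) settlement: S_e = q·B·(1−ν²)/E_s · I_f.
S_e = 188 × 4.9 × (1 − 0.32²) / 25900 × 0.63
    = 188 × 4.9 × 0.8976 / 25900 × 0.63
    = 0.02011 m = 20.11 mm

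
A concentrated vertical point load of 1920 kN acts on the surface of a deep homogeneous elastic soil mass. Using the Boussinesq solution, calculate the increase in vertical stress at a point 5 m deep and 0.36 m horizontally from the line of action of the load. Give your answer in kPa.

Boussinesq vertical stress below a point load on an elastic half-space:
Δσ_z = 3P/(2πz²) · [1 + (r/z)²]^(−5/2)
r/z = 0.36/5 = 0.072; [1+(r/z)²]^(−5/2) = 0.98716.
Δσ_z = 3×1920/(2π×5²) × 0.98716 = 36.669 × 0.98716 = 36.2 kPa

Δσ_z ≈ 36.2 kPa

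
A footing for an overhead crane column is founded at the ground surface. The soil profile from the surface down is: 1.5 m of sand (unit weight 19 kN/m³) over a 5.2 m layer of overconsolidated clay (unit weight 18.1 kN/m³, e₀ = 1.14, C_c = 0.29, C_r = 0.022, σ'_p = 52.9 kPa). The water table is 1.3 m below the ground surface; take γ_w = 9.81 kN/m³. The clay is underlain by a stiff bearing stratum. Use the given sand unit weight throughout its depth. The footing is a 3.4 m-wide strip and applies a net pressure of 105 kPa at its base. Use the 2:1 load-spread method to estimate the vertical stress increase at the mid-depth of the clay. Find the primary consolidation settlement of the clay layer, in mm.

S_c ≈ 184 mm

Mid-depth of clay below the ground surface: z = 1.5 + 5.2/2 = 4.1 m.
Total vertical stress at mid-clay: σ_v = 19×1.5 + 18.1×2.6 = 75.56 kPa.
Pore pressure: u = 9.81×(4.1 − 1.3) = 27.468 kPa.
Initial effective stress: σ'_0 = σ_v − u = 75.56 − 27.468 = 48.092 kPa.
Stress increase at mid-clay by the 2:1 spreading method:
Δσ = qB/(B+z) = 105×3.4/(3.4+4.1) = 47.6 kPa
Final effective stress: σ'_f = 48.092 + 47.6 = 95.692 kPa.
σ'_f = 95.692 > σ'_p = 52.9 kPa, so the stress path crosses the preconsolidation pressure — recompression up to σ'_p, then virgin compression beyond:
S_c = H/(1+e₀)·[C_r·log₁₀(σ'_p/σ'_0) + C_c·log₁₀(σ'_f/σ'_p)]
    = 5.2/2.14 × [0.022×log₁₀(52.9/48.092) + 0.29×log₁₀(95.692/52.9)]
    = 2.4299 × [0.00091042 + 0.074652] = 0.1836 m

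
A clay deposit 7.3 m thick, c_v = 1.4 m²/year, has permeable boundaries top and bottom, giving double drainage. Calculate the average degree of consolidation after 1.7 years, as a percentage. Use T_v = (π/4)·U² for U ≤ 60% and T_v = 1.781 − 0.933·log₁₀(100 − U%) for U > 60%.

Drainage path length: H_d = H/2 = 3.65 m (double drainage).
T_v = c_v·t/H_d² = 1.4×1.7/3.65² = 0.17865.
T_v = 0.17865 corresponds to the U ≤ 60% branch:
U = √(4T_v/π) = 0.4769

U ≈ 47.7 %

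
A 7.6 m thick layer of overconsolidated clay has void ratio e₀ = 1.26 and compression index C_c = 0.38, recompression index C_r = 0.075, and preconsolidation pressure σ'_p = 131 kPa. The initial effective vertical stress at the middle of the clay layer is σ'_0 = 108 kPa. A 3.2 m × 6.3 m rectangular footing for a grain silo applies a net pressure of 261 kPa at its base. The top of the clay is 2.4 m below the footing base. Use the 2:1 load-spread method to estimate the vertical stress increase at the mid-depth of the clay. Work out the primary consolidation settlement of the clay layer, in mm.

Mid-depth of clay below the footing base: z = 2.4 + 7.6/2 = 6.2 m.
Stress increase at mid-clay by the 2:1 spreading method:
Δσ = qBL/((B+z)(L+z)) = 261×3.2×6.3/((3.2+6.2)(6.3+6.2)) = 44.781 kPa
Final effective stress: σ'_f = 108 + 44.781 = 152.78 kPa.
σ'_f = 152.78 > σ'_p = 131 kPa, so the stress path crosses the preconsolidation pressure — recompression up to σ'_p, then virgin compression beyond:
S_c = H/(1+e₀)·[C_r·log₁₀(σ'_p/σ'_0) + C_c·log₁₀(σ'_f/σ'_p)]
    = 7.6/2.26 × [0.075×log₁₀(131/108) + 0.38×log₁₀(152.78/131)]
    = 3.3628 × [0.0062886 + 0.025382] = 0.1065 m

S_c ≈ 107 mm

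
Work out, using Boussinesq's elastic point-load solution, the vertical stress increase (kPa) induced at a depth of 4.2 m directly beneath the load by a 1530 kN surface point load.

Δσ_z ≈ 41.4 kPa

Boussinesq vertical stress below a point load on an elastic half-space:
Δσ_z = 3P/(2πz²) · [1 + (r/z)²]^(−5/2)
r/z = 0/4.2 = 0; [1+(r/z)²]^(−5/2) = 1.
Δσ_z = 3×1530/(2π×4.2²) × 1 = 41.413 × 1 = 41.41 kPa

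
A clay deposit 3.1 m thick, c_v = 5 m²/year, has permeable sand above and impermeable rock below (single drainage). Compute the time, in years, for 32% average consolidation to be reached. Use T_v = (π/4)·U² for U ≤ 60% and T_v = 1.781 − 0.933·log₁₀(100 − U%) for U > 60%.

Drainage path length: H_d = H = 3.1 m (single drainage).
U ≤ 60%: T_v = (π/4)·U² = (π/4)×0.32² = 0.080425.
t = T_v·H_d²/c_v = 0.080425×3.1²/5 = 0.1546 years.

t ≈ 0.155 years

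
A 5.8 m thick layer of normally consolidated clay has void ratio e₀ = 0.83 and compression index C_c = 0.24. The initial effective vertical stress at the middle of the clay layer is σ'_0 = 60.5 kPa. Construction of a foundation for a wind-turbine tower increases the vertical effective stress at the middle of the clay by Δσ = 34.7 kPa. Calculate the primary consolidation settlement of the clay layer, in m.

S_c ≈ 0.15 m

Final effective stress: σ'_f = σ'_0 + Δσ = 60.5 + 34.7 = 95.2 kPa.
Normally consolidated clay, so the full stress increment lies on the virgin compression line:
S_c = C_c·H/(1+e₀)·log₁₀(σ'_f/σ'_0) = 0.24×5.8/(1+0.83)×log₁₀(95.2/60.5)
    = 0.76066 × 0.19688 = 0.1498 m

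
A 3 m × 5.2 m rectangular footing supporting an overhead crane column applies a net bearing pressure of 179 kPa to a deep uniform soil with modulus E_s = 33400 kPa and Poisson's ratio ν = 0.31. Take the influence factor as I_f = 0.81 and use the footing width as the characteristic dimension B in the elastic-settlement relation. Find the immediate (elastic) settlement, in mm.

Immediate (elastic) settlement: S_e = q·B·(1−ν²)/E_s · I_f.
S_e = 179 × 3 × (1 − 0.31²) / 33400 × 0.81
    = 179 × 3 × 0.9039 / 33400 × 0.81
    = 0.01177 m = 11.77 mm

S_e ≈ 11.8 mm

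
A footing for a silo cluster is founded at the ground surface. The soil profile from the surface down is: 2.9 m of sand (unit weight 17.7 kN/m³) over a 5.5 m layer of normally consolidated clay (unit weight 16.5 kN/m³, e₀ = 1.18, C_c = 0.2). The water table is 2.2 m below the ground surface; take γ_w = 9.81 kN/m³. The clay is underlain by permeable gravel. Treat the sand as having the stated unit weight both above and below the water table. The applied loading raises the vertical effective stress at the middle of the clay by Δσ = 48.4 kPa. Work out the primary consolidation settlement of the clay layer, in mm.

S_c ≈ 125 mm

Mid-depth of clay below the ground surface: z = 2.9 + 5.5/2 = 5.65 m.
Total vertical stress at mid-clay: σ_v = 17.7×2.9 + 16.5×2.75 = 96.705 kPa.
Pore pressure: u = 9.81×(5.65 − 2.2) = 33.845 kPa.
Initial effective stress: σ'_0 = σ_v − u = 96.705 − 33.845 = 62.86 kPa.
Final effective stress: σ'_f = σ'_0 + Δσ = 62.86 + 48.4 = 111.26 kPa.
Normally consolidated clay, so the full stress increment lies on the virgin compression line:
S_c = C_c·H/(1+e₀)·log₁₀(σ'_f/σ'_0) = 0.2×5.5/(1+1.18)×log₁₀(111.26/62.86)
    = 0.50459 × 0.24796 = 0.1251 m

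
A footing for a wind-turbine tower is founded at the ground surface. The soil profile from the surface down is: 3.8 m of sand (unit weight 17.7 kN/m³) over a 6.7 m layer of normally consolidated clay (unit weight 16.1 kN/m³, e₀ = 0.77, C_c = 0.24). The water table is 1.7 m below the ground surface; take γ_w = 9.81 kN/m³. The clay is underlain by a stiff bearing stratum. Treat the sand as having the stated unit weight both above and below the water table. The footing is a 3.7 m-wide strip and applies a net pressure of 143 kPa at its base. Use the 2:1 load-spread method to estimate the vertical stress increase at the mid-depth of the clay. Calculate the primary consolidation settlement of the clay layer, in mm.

S_c ≈ 214 mm

Mid-depth of clay below the ground surface: z = 3.8 + 6.7/2 = 7.15 m.
Total vertical stress at mid-clay: σ_v = 17.7×3.8 + 16.1×3.35 = 121.19 kPa.
Pore pressure: u = 9.81×(7.15 − 1.7) = 53.465 kPa.
Initial effective stress: σ'_0 = σ_v − u = 121.19 − 53.465 = 67.725 kPa.
Stress increase at mid-clay by the 2:1 spreading method:
Δσ = qB/(B+z) = 143×3.7/(3.7+7.15) = 48.765 kPa
Final effective stress: σ'_f = σ'_0 + Δσ = 67.725 + 48.765 = 116.49 kPa.
Normally consolidated clay, so the full stress increment lies on the virgin compression line:
S_c = C_c·H/(1+e₀)·log₁₀(σ'_f/σ'_0) = 0.24×6.7/(1+0.77)×log₁₀(116.49/67.725)
    = 0.90847 × 0.23554 = 0.214 m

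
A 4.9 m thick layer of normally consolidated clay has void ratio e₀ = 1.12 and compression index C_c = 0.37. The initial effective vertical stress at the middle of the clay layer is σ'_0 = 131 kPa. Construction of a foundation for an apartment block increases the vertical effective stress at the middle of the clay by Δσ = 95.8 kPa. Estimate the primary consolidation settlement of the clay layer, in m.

S_c ≈ 0.204 m

Final effective stress: σ'_f = σ'_0 + Δσ = 131 + 95.8 = 226.8 kPa.
Normally consolidated clay, so the full stress increment lies on the virgin compression line:
S_c = C_c·H/(1+e₀)·log₁₀(σ'_f/σ'_0) = 0.37×4.9/(1+1.12)×log₁₀(226.8/131)
    = 0.85519 × 0.23837 = 0.2039 m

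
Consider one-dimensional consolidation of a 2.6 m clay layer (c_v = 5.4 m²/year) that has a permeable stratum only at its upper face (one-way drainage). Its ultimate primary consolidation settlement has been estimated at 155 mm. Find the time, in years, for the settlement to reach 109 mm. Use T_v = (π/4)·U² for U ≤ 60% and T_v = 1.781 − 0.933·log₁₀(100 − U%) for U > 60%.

t ≈ 0.51 years

Drainage path length: H_d = H = 2.6 m (single drainage).
U = S(t)/S_ult = 109/155 = 0.7032.
U > 60%: T_v = 1.781 − 0.933·log₁₀(100 − 70.323) = 0.40723.
t = T_v·H_d²/c_v = 0.40723×2.6²/5.4 = 0.5098 years.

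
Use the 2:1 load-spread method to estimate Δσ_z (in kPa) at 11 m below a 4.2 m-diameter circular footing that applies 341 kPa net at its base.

By the 2:1 method the load spreads at 1 horizontal : 2 vertical, so at depth z the loaded area has grown by z in each plan dimension:
Δσ ≈ qD²/(D+z)² = 341×4.2²/(4.2+11)² = 26.035 kPa

Δσ_z ≈ 26 kPa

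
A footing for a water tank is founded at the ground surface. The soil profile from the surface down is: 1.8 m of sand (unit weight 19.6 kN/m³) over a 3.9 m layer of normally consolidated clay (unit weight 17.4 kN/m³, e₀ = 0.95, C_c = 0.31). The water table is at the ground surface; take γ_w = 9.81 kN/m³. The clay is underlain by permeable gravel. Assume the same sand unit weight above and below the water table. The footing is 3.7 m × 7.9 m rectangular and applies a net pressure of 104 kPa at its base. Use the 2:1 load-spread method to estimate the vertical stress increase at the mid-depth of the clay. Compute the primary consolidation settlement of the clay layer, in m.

S_c ≈ 0.197 m

Mid-depth of clay below the ground surface: z = 1.8 + 3.9/2 = 3.75 m.
Total vertical stress at mid-clay: σ_v = 19.6×1.8 + 17.4×1.95 = 69.21 kPa.
Pore pressure: u = 9.81×(3.75 − 0) = 36.788 kPa.
Initial effective stress: σ'_0 = σ_v − u = 69.21 − 36.788 = 32.422 kPa.
Stress increase at mid-clay by the 2:1 spreading method:
Δσ = qBL/((B+z)(L+z)) = 104×3.7×7.9/((3.7+3.75)(7.9+3.75)) = 35.025 kPa
Final effective stress: σ'_f = σ'_0 + Δσ = 32.422 + 35.025 = 67.447 kPa.
Normally consolidated clay, so the full stress increment lies on the virgin compression line:
S_c = C_c·H/(1+e₀)·log₁₀(σ'_f/σ'_0) = 0.31×3.9/(1+0.95)×log₁₀(67.447/32.422)
    = 0.62 × 0.31812 = 0.1972 m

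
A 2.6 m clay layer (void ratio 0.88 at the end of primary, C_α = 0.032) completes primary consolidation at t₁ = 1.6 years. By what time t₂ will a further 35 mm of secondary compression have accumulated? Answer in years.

S_s = C_α·H/(1+e_p)·log₁₀(t₂/t₁) ⇒ log₁₀(t₂/t₁) = S_s·(1+e_p)/(C_α·H).
log₁₀(t₂/t₁) = 0.035 × (1+0.88) / (0.032×2.6) = 0.7909
t₂ = t₁ × 10^0.7909 = 1.6 × 6.178 = 9.885 years

t₂ ≈ 9.89 years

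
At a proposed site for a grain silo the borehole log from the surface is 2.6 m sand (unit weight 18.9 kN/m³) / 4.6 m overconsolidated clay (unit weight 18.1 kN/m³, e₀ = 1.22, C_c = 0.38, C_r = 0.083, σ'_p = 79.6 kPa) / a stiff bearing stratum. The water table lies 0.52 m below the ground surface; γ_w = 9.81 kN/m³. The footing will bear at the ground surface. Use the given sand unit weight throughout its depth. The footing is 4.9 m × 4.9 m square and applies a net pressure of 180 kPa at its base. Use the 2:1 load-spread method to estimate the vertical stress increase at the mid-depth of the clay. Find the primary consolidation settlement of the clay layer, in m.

Mid-depth of clay below the ground surface: z = 2.6 + 4.6/2 = 4.9 m.
Total vertical stress at mid-clay: σ_v = 18.9×2.6 + 18.1×2.3 = 90.77 kPa.
Pore pressure: u = 9.81×(4.9 − 0.52) = 42.968 kPa.
Initial effective stress: σ'_0 = σ_v − u = 90.77 − 42.968 = 47.802 kPa.
Stress increase at mid-clay by the 2:1 spreading method:
Δσ = qBL/((B+z)(L+z)) = 180×4.9×4.9/((4.9+4.9)(4.9+4.9)) = 45 kPa
Final effective stress: σ'_f = 47.802 + 45 = 92.802 kPa.
σ'_f = 92.802 > σ'_p = 79.6 kPa, so the stress path crosses the preconsolidation pressure — recompression up to σ'_p, then virgin compression beyond:
S_c = H/(1+e₀)·[C_r·log₁₀(σ'_p/σ'_0) + C_c·log₁₀(σ'_f/σ'_p)]
    = 4.6/2.22 × [0.083×log₁₀(79.6/47.802) + 0.38×log₁₀(92.802/79.6)]
    = 2.0721 × [0.018382 + 0.025325] = 0.09057 m

S_c ≈ 0.0906 m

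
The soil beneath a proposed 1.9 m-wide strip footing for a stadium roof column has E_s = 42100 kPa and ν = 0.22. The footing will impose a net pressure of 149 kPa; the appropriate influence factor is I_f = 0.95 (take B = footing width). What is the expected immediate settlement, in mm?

Immediate (elastic) settlement: S_e = q·B·(1−ν²)/E_s · I_f.
S_e = 149 × 1.9 × (1 − 0.22²) / 42100 × 0.95
    = 149 × 1.9 × 0.9516 / 42100 × 0.95
    = 0.006079 m = 6.079 mm

S_e ≈ 6.08 mm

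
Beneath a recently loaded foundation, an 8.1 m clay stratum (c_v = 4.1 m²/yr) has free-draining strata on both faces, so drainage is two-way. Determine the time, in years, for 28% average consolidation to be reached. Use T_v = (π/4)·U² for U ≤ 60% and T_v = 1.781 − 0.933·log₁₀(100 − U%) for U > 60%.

t ≈ 0.246 years

Drainage path length: H_d = H/2 = 4.05 m (double drainage).
U ≤ 60%: T_v = (π/4)·U² = (π/4)×0.28² = 0.061575.
t = T_v·H_d²/c_v = 0.061575×4.05²/4.1 = 0.2463 years.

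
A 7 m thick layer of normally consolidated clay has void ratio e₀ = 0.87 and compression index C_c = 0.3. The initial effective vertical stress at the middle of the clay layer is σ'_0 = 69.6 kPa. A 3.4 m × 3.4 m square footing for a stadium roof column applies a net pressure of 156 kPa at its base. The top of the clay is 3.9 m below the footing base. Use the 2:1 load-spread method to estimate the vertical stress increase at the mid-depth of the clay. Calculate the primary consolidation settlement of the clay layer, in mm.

Mid-depth of clay below the footing base: z = 3.9 + 7/2 = 7.4 m.
Stress increase at mid-clay by the 2:1 spreading method:
Δσ = qBL/((B+z)(L+z)) = 156×3.4×3.4/((3.4+7.4)(3.4+7.4)) = 15.461 kPa
Final effective stress: σ'_f = σ'_0 + Δσ = 69.6 + 15.461 = 85.061 kPa.
Normally consolidated clay, so the full stress increment lies on the virgin compression line:
S_c = C_c·H/(1+e₀)·log₁₀(σ'_f/σ'_0) = 0.3×7/(1+0.87)×log₁₀(85.061/69.6)
    = 1.123 × 0.087121 = 0.09784 m

S_c ≈ 97.8 mm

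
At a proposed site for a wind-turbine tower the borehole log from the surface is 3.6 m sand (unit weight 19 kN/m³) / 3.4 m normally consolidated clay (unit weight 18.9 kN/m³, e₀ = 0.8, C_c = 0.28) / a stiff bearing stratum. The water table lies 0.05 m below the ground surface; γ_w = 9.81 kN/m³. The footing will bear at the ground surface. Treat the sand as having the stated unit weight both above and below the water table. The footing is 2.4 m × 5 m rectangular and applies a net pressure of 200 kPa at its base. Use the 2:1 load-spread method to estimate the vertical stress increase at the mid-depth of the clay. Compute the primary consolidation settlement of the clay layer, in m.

Mid-depth of clay below the ground surface: z = 3.6 + 3.4/2 = 5.3 m.
Total vertical stress at mid-clay: σ_v = 19×3.6 + 18.9×1.7 = 100.53 kPa.
Pore pressure: u = 9.81×(5.3 − 0.05) = 51.503 kPa.
Initial effective stress: σ'_0 = σ_v − u = 100.53 − 51.503 = 49.027 kPa.
Stress increase at mid-clay by the 2:1 spreading method:
Δσ = qBL/((B+z)(L+z)) = 200×2.4×5/((2.4+5.3)(5+5.3)) = 30.261 kPa
Final effective stress: σ'_f = σ'_0 + Δσ = 49.027 + 30.261 = 79.288 kPa.
Normally consolidated clay, so the full stress increment lies on the virgin compression line:
S_c = C_c·H/(1+e₀)·log₁₀(σ'_f/σ'_0) = 0.28×3.4/(1+0.8)×log₁₀(79.288/49.027)
    = 0.52889 × 0.20877 = 0.1104 m

S_c ≈ 0.11 m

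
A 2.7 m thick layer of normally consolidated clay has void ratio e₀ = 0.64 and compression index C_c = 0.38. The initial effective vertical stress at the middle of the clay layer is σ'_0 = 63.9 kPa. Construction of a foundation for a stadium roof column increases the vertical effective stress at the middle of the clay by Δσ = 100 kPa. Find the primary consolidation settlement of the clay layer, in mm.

Final effective stress: σ'_f = σ'_0 + Δσ = 63.9 + 100 = 163.9 kPa.
Normally consolidated clay, so the full stress increment lies on the virgin compression line:
S_c = C_c·H/(1+e₀)·log₁₀(σ'_f/σ'_0) = 0.38×2.7/(1+0.64)×log₁₀(163.9/63.9)
    = 0.62561 × 0.40908 = 0.2559 m

S_c ≈ 256 mm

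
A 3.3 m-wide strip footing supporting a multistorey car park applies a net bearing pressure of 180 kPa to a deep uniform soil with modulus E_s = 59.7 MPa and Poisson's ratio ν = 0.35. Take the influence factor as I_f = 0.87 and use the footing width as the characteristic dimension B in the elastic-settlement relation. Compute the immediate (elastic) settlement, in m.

Immediate (elastic) settlement: S_e = q·B·(1−ν²)/E_s · I_f.
E_s = 59.7 MPa = 59700 kPa.
S_e = 180 × 3.3 × (1 − 0.35²) / 59700 × 0.87
    = 180 × 3.3 × 0.8775 / 59700 × 0.87
    = 0.007596 m

S_e ≈ 0.0076 m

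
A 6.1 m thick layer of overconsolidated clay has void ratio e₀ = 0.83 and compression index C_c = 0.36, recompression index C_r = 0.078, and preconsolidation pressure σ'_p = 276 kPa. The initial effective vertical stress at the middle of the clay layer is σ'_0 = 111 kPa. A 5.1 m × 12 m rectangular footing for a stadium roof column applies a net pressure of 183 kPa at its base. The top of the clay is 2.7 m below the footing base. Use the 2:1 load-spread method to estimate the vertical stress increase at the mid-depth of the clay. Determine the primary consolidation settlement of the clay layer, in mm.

S_c ≈ 47.6 mm

Mid-depth of clay below the footing base: z = 2.7 + 6.1/2 = 5.75 m.
Stress increase at mid-clay by the 2:1 spreading method:
Δσ = qBL/((B+z)(L+z)) = 183×5.1×12/((5.1+5.75)(12+5.75)) = 58.153 kPa
Final effective stress: σ'_f = 111 + 58.153 = 169.15 kPa.
σ'_f = 169.15 ≤ σ'_p = 276 kPa, so the clay remains overconsolidated and only the recompression index applies:
S_c = C_r·H/(1+e₀)·log₁₀(σ'_f/σ'_0) = 0.078×6.1/1.83×log₁₀(169.15/111)
    = 0.26 × 0.18295 = 0.04757 m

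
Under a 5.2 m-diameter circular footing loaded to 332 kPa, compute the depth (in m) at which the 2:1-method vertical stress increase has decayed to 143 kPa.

z ≈ 2.72 m

2:1 spreading — at depth z the loaded area has grown by z in each plan dimension:
qD²/(D+z)² = Δσ_z ⇒ z = D(√(q/Δσ_z) − 1) = 5.2×(√(332/143) − 1) = 2.723 m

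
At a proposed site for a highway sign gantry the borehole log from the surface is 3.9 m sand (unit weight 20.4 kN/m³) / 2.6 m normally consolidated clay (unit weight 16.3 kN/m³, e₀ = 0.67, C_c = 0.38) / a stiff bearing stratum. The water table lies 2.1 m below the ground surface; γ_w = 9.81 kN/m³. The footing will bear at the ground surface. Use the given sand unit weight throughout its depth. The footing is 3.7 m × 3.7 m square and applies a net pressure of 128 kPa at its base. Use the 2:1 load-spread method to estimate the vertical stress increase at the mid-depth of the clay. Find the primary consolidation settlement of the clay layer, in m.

S_c ≈ 0.0703 m

Mid-depth of clay below the ground surface: z = 3.9 + 2.6/2 = 5.2 m.
Total vertical stress at mid-clay: σ_v = 20.4×3.9 + 16.3×1.3 = 100.75 kPa.
Pore pressure: u = 9.81×(5.2 − 2.1) = 30.411 kPa.
Initial effective stress: σ'_0 = σ_v − u = 100.75 − 30.411 = 70.339 kPa.
Stress increase at mid-clay by the 2:1 spreading method:
Δσ = qBL/((B+z)(L+z)) = 128×3.7×3.7/((3.7+5.2)(3.7+5.2)) = 22.122 kPa
Final effective stress: σ'_f = σ'_0 + Δσ = 70.339 + 22.122 = 92.461 kPa.
Normally consolidated clay, so the full stress increment lies on the virgin compression line:
S_c = C_c·H/(1+e₀)·log₁₀(σ'_f/σ'_0) = 0.38×2.6/(1+0.67)×log₁₀(92.461/70.339)
    = 0.59162 × 0.11876 = 0.07026 m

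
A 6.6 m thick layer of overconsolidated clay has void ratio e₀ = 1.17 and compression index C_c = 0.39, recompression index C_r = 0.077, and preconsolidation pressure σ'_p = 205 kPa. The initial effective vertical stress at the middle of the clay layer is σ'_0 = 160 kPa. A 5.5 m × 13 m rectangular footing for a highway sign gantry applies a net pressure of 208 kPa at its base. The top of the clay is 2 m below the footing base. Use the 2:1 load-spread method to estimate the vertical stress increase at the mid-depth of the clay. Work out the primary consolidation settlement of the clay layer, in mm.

S_c ≈ 96.1 mm

Mid-depth of clay below the footing base: z = 2 + 6.6/2 = 5.3 m.
Stress increase at mid-clay by the 2:1 spreading method:
Δσ = qBL/((B+z)(L+z)) = 208×5.5×13/((5.5+5.3)(13+5.3)) = 75.248 kPa
Final effective stress: σ'_f = 160 + 75.248 = 235.25 kPa.
σ'_f = 235.25 > σ'_p = 205 kPa, so the stress path crosses the preconsolidation pressure — recompression up to σ'_p, then virgin compression beyond:
S_c = H/(1+e₀)·[C_r·log₁₀(σ'_p/σ'_0) + C_c·log₁₀(σ'_f/σ'_p)]
    = 6.6/2.17 × [0.077×log₁₀(205/160) + 0.39×log₁₀(235.25/205)]
    = 3.0415 × [0.0082878 + 0.023313] = 0.09611 m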